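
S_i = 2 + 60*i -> [2, 62, 122, 182, 242]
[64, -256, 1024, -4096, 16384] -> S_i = 64*-4^i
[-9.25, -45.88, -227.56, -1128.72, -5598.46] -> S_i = -9.25*4.96^i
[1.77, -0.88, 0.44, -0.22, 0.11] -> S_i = 1.77*(-0.50)^i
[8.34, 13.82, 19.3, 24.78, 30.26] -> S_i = 8.34 + 5.48*i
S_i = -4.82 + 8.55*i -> [-4.82, 3.73, 12.28, 20.83, 29.38]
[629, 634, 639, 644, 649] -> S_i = 629 + 5*i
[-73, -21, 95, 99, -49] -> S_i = Random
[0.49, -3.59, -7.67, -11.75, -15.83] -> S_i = 0.49 + -4.08*i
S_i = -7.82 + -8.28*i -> [-7.82, -16.1, -24.38, -32.66, -40.94]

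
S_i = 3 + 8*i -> [3, 11, 19, 27, 35]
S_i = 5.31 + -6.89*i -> [5.31, -1.58, -8.47, -15.36, -22.25]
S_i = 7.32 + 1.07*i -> [7.32, 8.39, 9.46, 10.53, 11.6]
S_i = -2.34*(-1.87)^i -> [-2.34, 4.38, -8.18, 15.3, -28.61]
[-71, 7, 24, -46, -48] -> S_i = Random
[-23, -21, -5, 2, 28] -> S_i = Random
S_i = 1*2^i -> [1, 2, 4, 8, 16]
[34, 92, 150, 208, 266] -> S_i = 34 + 58*i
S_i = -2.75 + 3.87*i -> [-2.75, 1.12, 4.99, 8.86, 12.73]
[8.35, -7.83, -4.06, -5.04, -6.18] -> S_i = Random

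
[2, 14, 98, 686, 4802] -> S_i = 2*7^i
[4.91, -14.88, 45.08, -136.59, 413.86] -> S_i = 4.91*(-3.03)^i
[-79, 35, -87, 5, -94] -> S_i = Random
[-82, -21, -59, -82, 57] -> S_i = Random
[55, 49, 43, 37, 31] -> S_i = 55 + -6*i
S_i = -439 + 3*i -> [-439, -436, -433, -430, -427]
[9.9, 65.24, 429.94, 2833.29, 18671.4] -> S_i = 9.90*6.59^i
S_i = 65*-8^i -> [65, -520, 4160, -33280, 266240]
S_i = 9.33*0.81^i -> [9.33, 7.56, 6.12, 4.96, 4.02]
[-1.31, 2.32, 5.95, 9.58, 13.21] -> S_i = -1.31 + 3.63*i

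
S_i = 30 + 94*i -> [30, 124, 218, 312, 406]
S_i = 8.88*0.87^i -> [8.88, 7.73, 6.72, 5.85, 5.09]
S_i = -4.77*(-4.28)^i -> [-4.77, 20.42, -87.38, 373.98, -1600.64]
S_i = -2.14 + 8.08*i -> [-2.14, 5.94, 14.02, 22.1, 30.18]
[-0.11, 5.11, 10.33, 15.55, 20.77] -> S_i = -0.11 + 5.22*i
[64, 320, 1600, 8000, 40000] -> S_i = 64*5^i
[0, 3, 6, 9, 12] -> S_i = 0 + 3*i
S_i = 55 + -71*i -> [55, -16, -87, -158, -229]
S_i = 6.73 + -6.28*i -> [6.73, 0.45, -5.83, -12.11, -18.39]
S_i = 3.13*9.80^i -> [3.13, 30.67, 300.61, 2945.93, 28870.12]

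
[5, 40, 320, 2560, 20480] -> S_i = 5*8^i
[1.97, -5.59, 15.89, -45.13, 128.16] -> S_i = 1.97*(-2.84)^i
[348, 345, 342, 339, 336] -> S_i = 348 + -3*i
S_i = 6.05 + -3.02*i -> [6.05, 3.03, 0.01, -3.01, -6.03]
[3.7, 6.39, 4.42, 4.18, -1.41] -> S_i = Random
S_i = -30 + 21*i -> [-30, -9, 12, 33, 54]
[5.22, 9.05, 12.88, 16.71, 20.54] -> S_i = 5.22 + 3.83*i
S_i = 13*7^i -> [13, 91, 637, 4459, 31213]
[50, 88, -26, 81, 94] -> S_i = Random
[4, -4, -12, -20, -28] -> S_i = 4 + -8*i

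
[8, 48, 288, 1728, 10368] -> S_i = 8*6^i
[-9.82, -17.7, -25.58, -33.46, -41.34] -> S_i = -9.82 + -7.88*i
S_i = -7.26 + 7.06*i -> [-7.26, -0.2, 6.86, 13.92, 20.98]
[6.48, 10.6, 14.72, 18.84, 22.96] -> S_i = 6.48 + 4.12*i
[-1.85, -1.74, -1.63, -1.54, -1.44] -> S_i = -1.85*0.94^i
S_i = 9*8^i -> [9, 72, 576, 4608, 36864]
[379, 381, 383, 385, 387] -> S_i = 379 + 2*i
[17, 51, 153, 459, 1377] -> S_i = 17*3^i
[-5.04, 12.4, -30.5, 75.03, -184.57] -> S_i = -5.04*(-2.46)^i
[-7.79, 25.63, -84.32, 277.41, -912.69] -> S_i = -7.79*(-3.29)^i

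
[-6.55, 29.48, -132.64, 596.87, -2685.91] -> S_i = -6.55*(-4.50)^i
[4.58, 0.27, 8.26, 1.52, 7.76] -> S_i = Random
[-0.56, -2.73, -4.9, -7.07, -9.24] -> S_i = -0.56 + -2.17*i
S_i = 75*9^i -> [75, 675, 6075, 54675, 492075]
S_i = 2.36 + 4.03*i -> [2.36, 6.39, 10.42, 14.45, 18.48]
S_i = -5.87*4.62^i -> [-5.87, -27.12, -125.29, -578.85, -2674.27]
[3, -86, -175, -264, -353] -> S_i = 3 + -89*i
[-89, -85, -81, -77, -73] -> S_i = -89 + 4*i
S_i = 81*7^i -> [81, 567, 3969, 27783, 194481]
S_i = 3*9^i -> [3, 27, 243, 2187, 19683]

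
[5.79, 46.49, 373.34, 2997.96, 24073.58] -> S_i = 5.79*8.03^i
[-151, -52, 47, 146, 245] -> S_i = -151 + 99*i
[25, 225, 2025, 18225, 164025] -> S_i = 25*9^i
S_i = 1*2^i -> [1, 2, 4, 8, 16]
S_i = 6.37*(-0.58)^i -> [6.37, -3.69, 2.14, -1.24, 0.72]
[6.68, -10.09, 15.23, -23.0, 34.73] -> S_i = 6.68*(-1.51)^i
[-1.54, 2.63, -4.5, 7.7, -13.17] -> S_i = -1.54*(-1.71)^i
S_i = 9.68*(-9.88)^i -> [9.68, -95.64, 944.91, -9335.69, 92236.57]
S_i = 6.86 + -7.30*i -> [6.86, -0.44, -7.74, -15.04, -22.34]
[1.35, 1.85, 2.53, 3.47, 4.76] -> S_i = 1.35*1.37^i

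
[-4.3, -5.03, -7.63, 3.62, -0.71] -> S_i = Random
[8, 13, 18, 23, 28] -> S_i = 8 + 5*i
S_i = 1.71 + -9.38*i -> [1.71, -7.67, -17.05, -26.43, -35.81]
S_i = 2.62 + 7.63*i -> [2.62, 10.25, 17.88, 25.51, 33.14]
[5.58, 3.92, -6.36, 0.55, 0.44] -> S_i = Random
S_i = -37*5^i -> [-37, -185, -925, -4625, -23125]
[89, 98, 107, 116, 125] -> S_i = 89 + 9*i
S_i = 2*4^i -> [2, 8, 32, 128, 512]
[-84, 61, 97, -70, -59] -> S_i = Random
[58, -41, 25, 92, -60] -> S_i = Random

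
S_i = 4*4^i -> [4, 16, 64, 256, 1024]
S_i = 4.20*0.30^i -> [4.2, 1.26, 0.38, 0.11, 0.03]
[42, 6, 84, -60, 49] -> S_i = Random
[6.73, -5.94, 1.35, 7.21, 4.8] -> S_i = Random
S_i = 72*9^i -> [72, 648, 5832, 52488, 472392]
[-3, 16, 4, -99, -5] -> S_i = Random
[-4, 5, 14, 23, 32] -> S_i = -4 + 9*i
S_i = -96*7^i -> [-96, -672, -4704, -32928, -230496]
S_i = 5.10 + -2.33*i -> [5.1, 2.77, 0.44, -1.89, -4.22]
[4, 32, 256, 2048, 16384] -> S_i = 4*8^i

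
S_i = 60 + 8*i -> [60, 68, 76, 84, 92]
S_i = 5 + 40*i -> [5, 45, 85, 125, 165]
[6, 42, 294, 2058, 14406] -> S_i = 6*7^i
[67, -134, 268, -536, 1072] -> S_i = 67*-2^i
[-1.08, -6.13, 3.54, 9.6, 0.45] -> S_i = Random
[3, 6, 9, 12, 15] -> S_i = 3 + 3*i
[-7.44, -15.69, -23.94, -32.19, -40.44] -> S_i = -7.44 + -8.25*i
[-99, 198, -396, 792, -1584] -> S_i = -99*-2^i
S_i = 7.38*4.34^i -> [7.38, 32.03, 139.01, 603.29, 2618.28]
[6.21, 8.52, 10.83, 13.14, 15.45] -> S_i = 6.21 + 2.31*i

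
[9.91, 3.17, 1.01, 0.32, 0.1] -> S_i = 9.91*0.32^i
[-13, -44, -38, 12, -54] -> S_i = Random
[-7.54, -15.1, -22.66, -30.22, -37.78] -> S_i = -7.54 + -7.56*i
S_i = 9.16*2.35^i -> [9.16, 21.53, 50.59, 118.88, 279.36]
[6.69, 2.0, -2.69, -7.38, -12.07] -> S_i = 6.69 + -4.69*i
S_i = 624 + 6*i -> [624, 630, 636, 642, 648]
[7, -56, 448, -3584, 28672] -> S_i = 7*-8^i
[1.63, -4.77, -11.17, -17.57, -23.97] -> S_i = 1.63 + -6.40*i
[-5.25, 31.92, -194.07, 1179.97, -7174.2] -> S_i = -5.25*(-6.08)^i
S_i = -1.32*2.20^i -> [-1.32, -2.9, -6.39, -14.06, -30.92]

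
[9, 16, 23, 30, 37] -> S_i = 9 + 7*i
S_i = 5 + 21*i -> [5, 26, 47, 68, 89]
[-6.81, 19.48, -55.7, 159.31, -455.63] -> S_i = -6.81*(-2.86)^i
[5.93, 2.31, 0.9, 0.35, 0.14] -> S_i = 5.93*0.39^i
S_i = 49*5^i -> [49, 245, 1225, 6125, 30625]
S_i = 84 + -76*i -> [84, 8, -68, -144, -220]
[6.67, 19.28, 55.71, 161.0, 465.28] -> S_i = 6.67*2.89^i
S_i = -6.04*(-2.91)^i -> [-6.04, 17.58, -51.15, 148.84, -433.12]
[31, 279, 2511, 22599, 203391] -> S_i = 31*9^i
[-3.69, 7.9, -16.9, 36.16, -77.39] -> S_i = -3.69*(-2.14)^i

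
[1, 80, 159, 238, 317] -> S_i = 1 + 79*i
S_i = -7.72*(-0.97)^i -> [-7.72, 7.49, -7.26, 7.05, -6.83]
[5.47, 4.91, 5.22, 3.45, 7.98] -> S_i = Random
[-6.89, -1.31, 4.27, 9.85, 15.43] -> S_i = -6.89 + 5.58*i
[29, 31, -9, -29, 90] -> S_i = Random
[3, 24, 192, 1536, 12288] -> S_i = 3*8^i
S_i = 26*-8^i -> [26, -208, 1664, -13312, 106496]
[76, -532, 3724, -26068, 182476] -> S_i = 76*-7^i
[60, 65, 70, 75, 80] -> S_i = 60 + 5*i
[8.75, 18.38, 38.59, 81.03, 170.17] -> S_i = 8.75*2.10^i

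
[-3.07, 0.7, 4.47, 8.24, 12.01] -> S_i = -3.07 + 3.77*i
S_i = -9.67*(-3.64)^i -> [-9.67, 35.2, -128.12, 466.37, -1697.59]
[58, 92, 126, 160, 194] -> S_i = 58 + 34*i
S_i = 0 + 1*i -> [0, 1, 2, 3, 4]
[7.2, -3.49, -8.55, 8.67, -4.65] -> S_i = Random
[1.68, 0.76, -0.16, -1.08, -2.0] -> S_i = 1.68 + -0.92*i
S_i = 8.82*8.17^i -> [8.82, 72.06, 588.73, 4809.89, 39296.77]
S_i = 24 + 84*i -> [24, 108, 192, 276, 360]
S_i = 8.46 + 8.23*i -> [8.46, 16.69, 24.92, 33.15, 41.38]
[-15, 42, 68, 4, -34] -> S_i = Random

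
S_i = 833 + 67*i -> [833, 900, 967, 1034, 1101]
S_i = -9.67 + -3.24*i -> [-9.67, -12.91, -16.15, -19.39, -22.63]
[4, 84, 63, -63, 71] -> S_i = Random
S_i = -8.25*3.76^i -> [-8.25, -31.02, -116.64, -438.55, -1648.94]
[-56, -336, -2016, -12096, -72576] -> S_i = -56*6^i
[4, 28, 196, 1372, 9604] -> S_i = 4*7^i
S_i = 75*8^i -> [75, 600, 4800, 38400, 307200]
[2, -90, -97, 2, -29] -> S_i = Random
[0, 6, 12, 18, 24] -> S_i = 0 + 6*i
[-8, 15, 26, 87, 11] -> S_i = Random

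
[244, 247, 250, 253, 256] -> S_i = 244 + 3*i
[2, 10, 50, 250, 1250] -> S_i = 2*5^i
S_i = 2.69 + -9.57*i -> [2.69, -6.88, -16.45, -26.02, -35.59]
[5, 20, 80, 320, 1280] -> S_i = 5*4^i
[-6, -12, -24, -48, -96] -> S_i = -6*2^i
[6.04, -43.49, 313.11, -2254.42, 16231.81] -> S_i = 6.04*(-7.20)^i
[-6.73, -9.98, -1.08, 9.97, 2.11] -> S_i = Random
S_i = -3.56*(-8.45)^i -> [-3.56, 30.08, -254.19, 2147.93, -18150.01]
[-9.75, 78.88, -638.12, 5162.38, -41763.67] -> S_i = -9.75*(-8.09)^i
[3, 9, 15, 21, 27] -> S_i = 3 + 6*i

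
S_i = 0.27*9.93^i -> [0.27, 2.68, 26.62, 264.37, 2625.19]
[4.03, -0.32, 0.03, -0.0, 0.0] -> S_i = 4.03*(-0.08)^i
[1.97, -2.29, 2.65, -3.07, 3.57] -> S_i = 1.97*(-1.16)^i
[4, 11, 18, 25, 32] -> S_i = 4 + 7*i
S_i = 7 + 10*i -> [7, 17, 27, 37, 47]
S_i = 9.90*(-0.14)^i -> [9.9, -1.39, 0.19, -0.03, 0.0]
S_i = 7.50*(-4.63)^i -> [7.5, -34.72, 160.78, -744.4, 3446.56]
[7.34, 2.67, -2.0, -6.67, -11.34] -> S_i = 7.34 + -4.67*i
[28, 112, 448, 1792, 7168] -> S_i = 28*4^i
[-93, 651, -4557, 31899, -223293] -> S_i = -93*-7^i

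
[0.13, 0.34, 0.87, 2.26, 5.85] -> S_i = 0.13*2.59^i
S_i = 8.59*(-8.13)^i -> [8.59, -69.84, 567.77, -4615.99, 37527.99]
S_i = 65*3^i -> [65, 195, 585, 1755, 5265]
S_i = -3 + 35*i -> [-3, 32, 67, 102, 137]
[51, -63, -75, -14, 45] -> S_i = Random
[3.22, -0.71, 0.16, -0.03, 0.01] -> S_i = 3.22*(-0.22)^i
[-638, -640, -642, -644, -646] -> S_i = -638 + -2*i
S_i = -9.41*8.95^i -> [-9.41, -84.22, -753.76, -6746.19, -60378.42]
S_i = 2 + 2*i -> [2, 4, 6, 8, 10]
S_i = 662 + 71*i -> [662, 733, 804, 875, 946]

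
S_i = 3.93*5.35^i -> [3.93, 21.03, 112.49, 601.8, 3219.64]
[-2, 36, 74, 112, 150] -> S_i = -2 + 38*i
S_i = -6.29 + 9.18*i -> [-6.29, 2.89, 12.07, 21.25, 30.43]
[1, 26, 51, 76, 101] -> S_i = 1 + 25*i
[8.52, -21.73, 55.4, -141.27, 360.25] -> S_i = 8.52*(-2.55)^i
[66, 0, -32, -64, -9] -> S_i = Random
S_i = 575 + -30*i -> [575, 545, 515, 485, 455]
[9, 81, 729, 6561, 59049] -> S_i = 9*9^i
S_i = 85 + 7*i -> [85, 92, 99, 106, 113]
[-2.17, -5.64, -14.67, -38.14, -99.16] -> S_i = -2.17*2.60^i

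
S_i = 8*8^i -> [8, 64, 512, 4096, 32768]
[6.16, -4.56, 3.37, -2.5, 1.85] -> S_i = 6.16*(-0.74)^i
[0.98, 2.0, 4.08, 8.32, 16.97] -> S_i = 0.98*2.04^i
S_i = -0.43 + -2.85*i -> [-0.43, -3.28, -6.13, -8.98, -11.83]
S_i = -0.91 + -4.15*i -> [-0.91, -5.06, -9.21, -13.36, -17.51]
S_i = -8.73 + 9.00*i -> [-8.73, 0.27, 9.27, 18.27, 27.27]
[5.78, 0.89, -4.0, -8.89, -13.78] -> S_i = 5.78 + -4.89*i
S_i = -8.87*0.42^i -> [-8.87, -3.73, -1.56, -0.66, -0.28]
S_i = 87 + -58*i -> [87, 29, -29, -87, -145]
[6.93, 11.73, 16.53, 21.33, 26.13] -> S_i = 6.93 + 4.80*i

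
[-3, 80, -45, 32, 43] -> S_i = Random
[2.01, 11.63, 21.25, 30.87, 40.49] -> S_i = 2.01 + 9.62*i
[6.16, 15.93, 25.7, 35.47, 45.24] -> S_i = 6.16 + 9.77*i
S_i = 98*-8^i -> [98, -784, 6272, -50176, 401408]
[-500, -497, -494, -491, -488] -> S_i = -500 + 3*i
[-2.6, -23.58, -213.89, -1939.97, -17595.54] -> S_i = -2.60*9.07^i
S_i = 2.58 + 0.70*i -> [2.58, 3.28, 3.98, 4.68, 5.38]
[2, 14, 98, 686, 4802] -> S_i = 2*7^i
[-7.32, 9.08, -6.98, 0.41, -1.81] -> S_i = Random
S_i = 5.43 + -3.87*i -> [5.43, 1.56, -2.31, -6.18, -10.05]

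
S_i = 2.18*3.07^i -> [2.18, 6.69, 20.55, 63.08, 193.65]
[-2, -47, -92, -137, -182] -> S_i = -2 + -45*i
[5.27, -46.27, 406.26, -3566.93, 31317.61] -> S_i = 5.27*(-8.78)^i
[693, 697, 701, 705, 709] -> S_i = 693 + 4*i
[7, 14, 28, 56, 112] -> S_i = 7*2^i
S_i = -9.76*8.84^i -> [-9.76, -86.28, -762.7, -6742.28, -59601.73]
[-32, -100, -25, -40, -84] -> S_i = Random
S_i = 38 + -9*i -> [38, 29, 20, 11, 2]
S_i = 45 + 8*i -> [45, 53, 61, 69, 77]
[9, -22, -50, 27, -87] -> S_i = Random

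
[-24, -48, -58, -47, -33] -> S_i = Random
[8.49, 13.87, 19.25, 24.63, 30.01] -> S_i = 8.49 + 5.38*i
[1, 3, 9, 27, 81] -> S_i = 1*3^i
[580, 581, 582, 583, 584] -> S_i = 580 + 1*i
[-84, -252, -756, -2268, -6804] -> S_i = -84*3^i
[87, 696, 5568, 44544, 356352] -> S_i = 87*8^i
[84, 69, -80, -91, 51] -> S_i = Random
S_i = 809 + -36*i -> [809, 773, 737, 701, 665]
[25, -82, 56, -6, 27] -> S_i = Random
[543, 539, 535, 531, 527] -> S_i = 543 + -4*i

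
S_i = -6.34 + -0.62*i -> [-6.34, -6.96, -7.58, -8.2, -8.82]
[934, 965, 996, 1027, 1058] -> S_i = 934 + 31*i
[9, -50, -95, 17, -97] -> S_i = Random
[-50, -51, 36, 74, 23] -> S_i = Random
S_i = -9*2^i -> [-9, -18, -36, -72, -144]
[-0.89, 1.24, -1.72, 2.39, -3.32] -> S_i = -0.89*(-1.39)^i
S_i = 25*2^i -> [25, 50, 100, 200, 400]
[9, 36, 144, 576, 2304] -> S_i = 9*4^i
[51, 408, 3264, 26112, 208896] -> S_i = 51*8^i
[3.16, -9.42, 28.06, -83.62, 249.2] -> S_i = 3.16*(-2.98)^i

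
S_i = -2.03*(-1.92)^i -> [-2.03, 3.9, -7.48, 14.37, -27.59]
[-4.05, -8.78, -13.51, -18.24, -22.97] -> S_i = -4.05 + -4.73*i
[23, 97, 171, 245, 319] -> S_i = 23 + 74*i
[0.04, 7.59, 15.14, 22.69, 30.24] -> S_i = 0.04 + 7.55*i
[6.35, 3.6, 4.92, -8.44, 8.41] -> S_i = Random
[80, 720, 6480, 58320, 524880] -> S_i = 80*9^i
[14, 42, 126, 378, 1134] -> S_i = 14*3^i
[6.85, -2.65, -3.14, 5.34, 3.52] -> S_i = Random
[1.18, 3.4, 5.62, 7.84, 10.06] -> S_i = 1.18 + 2.22*i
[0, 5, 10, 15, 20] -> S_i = 0 + 5*i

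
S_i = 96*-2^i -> [96, -192, 384, -768, 1536]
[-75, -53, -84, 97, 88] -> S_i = Random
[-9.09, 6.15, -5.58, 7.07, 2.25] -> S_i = Random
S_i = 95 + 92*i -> [95, 187, 279, 371, 463]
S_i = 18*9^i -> [18, 162, 1458, 13122, 118098]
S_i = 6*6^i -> [6, 36, 216, 1296, 7776]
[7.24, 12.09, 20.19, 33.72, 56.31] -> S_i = 7.24*1.67^i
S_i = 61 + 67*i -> [61, 128, 195, 262, 329]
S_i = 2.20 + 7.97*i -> [2.2, 10.17, 18.14, 26.11, 34.08]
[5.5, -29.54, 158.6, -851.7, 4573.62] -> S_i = 5.50*(-5.37)^i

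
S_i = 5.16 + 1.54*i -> [5.16, 6.7, 8.24, 9.78, 11.32]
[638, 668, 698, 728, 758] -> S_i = 638 + 30*i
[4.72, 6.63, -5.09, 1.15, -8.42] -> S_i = Random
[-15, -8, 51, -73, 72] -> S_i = Random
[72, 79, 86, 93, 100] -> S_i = 72 + 7*i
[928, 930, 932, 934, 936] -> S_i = 928 + 2*i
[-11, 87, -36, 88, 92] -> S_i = Random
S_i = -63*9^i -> [-63, -567, -5103, -45927, -413343]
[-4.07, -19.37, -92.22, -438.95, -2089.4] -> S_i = -4.07*4.76^i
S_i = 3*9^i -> [3, 27, 243, 2187, 19683]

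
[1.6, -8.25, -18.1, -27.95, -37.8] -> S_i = 1.60 + -9.85*i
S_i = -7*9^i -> [-7, -63, -567, -5103, -45927]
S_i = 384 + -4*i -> [384, 380, 376, 372, 368]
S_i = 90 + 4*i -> [90, 94, 98, 102, 106]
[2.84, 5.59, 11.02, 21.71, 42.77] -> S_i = 2.84*1.97^i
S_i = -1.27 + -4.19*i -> [-1.27, -5.46, -9.65, -13.84, -18.03]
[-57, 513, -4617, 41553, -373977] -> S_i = -57*-9^i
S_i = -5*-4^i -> [-5, 20, -80, 320, -1280]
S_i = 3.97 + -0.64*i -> [3.97, 3.33, 2.69, 2.05, 1.41]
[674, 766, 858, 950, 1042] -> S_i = 674 + 92*i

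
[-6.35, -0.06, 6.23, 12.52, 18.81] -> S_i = -6.35 + 6.29*i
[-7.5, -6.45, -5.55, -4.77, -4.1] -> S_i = -7.50*0.86^i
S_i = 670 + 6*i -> [670, 676, 682, 688, 694]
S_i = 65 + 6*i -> [65, 71, 77, 83, 89]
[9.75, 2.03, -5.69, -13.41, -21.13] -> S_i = 9.75 + -7.72*i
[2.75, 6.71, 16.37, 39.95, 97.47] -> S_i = 2.75*2.44^i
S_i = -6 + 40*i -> [-6, 34, 74, 114, 154]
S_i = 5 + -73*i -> [5, -68, -141, -214, -287]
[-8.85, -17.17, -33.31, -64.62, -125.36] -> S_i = -8.85*1.94^i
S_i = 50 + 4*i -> [50, 54, 58, 62, 66]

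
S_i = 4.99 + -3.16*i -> [4.99, 1.83, -1.33, -4.49, -7.65]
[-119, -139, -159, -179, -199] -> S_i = -119 + -20*i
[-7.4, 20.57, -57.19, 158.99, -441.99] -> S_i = -7.40*(-2.78)^i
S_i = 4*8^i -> [4, 32, 256, 2048, 16384]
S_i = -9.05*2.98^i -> [-9.05, -26.97, -80.37, -239.5, -713.7]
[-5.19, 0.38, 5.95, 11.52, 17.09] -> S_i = -5.19 + 5.57*i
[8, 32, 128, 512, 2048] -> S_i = 8*4^i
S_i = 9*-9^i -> [9, -81, 729, -6561, 59049]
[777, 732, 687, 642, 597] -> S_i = 777 + -45*i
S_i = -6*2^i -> [-6, -12, -24, -48, -96]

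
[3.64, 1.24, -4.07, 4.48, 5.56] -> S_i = Random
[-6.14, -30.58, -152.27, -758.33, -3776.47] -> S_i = -6.14*4.98^i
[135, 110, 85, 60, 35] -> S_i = 135 + -25*i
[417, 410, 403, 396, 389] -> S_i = 417 + -7*i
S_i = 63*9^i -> [63, 567, 5103, 45927, 413343]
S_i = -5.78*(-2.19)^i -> [-5.78, 12.66, -27.72, 60.71, -132.95]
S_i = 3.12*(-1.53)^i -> [3.12, -4.77, 7.3, -11.17, 17.1]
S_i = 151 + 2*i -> [151, 153, 155, 157, 159]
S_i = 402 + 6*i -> [402, 408, 414, 420, 426]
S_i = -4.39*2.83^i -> [-4.39, -12.42, -35.16, -99.5, -281.59]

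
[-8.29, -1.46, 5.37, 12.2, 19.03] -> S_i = -8.29 + 6.83*i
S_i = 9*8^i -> [9, 72, 576, 4608, 36864]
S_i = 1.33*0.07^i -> [1.33, 0.09, 0.01, 0.0, 0.0]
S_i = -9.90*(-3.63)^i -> [-9.9, 35.94, -130.45, 473.54, -1718.94]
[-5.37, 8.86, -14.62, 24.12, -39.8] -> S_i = -5.37*(-1.65)^i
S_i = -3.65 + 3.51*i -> [-3.65, -0.14, 3.37, 6.88, 10.39]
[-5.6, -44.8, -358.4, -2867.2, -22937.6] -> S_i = -5.60*8.00^i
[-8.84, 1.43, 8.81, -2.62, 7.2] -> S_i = Random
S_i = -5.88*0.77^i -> [-5.88, -4.53, -3.49, -2.68, -2.07]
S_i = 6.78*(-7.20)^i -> [6.78, -48.82, 351.48, -2530.62, 18220.47]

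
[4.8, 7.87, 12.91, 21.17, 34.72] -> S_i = 4.80*1.64^i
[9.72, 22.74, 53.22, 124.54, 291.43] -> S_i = 9.72*2.34^i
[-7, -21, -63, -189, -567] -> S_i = -7*3^i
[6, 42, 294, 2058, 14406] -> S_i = 6*7^i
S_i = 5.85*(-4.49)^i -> [5.85, -26.27, 117.94, -529.54, 2377.61]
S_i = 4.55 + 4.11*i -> [4.55, 8.66, 12.77, 16.88, 20.99]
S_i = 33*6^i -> [33, 198, 1188, 7128, 42768]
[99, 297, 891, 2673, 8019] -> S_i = 99*3^i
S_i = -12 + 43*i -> [-12, 31, 74, 117, 160]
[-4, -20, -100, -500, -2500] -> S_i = -4*5^i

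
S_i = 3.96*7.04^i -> [3.96, 27.88, 196.26, 1381.7, 9727.15]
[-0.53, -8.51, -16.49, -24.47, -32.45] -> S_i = -0.53 + -7.98*i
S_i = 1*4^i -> [1, 4, 16, 64, 256]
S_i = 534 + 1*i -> [534, 535, 536, 537, 538]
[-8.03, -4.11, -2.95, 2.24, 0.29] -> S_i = Random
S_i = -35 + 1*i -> [-35, -34, -33, -32, -31]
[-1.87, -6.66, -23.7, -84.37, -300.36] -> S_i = -1.87*3.56^i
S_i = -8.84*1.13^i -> [-8.84, -9.99, -11.29, -12.76, -14.41]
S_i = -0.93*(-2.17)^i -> [-0.93, 2.02, -4.38, 9.5, -20.62]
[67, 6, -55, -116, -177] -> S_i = 67 + -61*i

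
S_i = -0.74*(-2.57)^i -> [-0.74, 1.9, -4.89, 12.56, -32.28]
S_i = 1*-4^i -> [1, -4, 16, -64, 256]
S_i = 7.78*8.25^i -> [7.78, 64.18, 529.53, 4368.59, 36040.88]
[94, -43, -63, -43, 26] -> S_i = Random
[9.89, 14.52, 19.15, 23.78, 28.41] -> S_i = 9.89 + 4.63*i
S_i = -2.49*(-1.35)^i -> [-2.49, 3.36, -4.54, 6.13, -8.27]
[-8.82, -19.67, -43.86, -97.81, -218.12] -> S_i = -8.82*2.23^i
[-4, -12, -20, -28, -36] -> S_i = -4 + -8*i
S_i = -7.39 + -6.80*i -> [-7.39, -14.19, -20.99, -27.79, -34.59]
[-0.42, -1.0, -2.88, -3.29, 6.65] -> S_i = Random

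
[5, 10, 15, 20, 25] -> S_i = 5 + 5*i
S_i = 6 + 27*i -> [6, 33, 60, 87, 114]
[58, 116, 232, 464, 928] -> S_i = 58*2^i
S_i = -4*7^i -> [-4, -28, -196, -1372, -9604]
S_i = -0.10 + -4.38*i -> [-0.1, -4.48, -8.86, -13.24, -17.62]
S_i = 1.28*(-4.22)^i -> [1.28, -5.4, 22.79, -96.19, 405.94]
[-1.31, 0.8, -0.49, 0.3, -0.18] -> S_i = -1.31*(-0.61)^i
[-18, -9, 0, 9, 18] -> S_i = -18 + 9*i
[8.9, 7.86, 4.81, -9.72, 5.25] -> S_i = Random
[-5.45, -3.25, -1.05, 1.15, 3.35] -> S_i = -5.45 + 2.20*i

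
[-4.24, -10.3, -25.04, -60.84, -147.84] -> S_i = -4.24*2.43^i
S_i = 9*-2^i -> [9, -18, 36, -72, 144]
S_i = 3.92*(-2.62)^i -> [3.92, -10.27, 26.91, -70.5, 184.71]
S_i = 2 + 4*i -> [2, 6, 10, 14, 18]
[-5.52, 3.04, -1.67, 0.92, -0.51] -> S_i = -5.52*(-0.55)^i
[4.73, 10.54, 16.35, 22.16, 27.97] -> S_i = 4.73 + 5.81*i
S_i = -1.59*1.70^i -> [-1.59, -2.7, -4.6, -7.81, -13.28]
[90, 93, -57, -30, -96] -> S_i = Random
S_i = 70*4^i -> [70, 280, 1120, 4480, 17920]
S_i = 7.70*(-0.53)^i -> [7.7, -4.08, 2.16, -1.15, 0.61]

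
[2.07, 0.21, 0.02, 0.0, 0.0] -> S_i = 2.07*0.10^i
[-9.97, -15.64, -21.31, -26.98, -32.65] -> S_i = -9.97 + -5.67*i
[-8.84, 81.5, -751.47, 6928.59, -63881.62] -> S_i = -8.84*(-9.22)^i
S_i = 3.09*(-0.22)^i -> [3.09, -0.68, 0.15, -0.03, 0.01]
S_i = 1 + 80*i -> [1, 81, 161, 241, 321]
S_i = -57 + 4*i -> [-57, -53, -49, -45, -41]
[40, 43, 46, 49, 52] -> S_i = 40 + 3*i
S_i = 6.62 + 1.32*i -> [6.62, 7.94, 9.26, 10.58, 11.9]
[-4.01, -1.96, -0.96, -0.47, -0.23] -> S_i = -4.01*0.49^i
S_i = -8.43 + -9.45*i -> [-8.43, -17.88, -27.33, -36.78, -46.23]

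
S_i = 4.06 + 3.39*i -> [4.06, 7.45, 10.84, 14.23, 17.62]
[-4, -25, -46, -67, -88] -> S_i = -4 + -21*i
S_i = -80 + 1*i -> [-80, -79, -78, -77, -76]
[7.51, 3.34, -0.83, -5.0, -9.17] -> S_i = 7.51 + -4.17*i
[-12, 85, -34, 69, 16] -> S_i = Random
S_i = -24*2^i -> [-24, -48, -96, -192, -384]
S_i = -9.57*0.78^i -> [-9.57, -7.46, -5.82, -4.54, -3.54]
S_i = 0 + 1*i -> [0, 1, 2, 3, 4]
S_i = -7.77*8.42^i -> [-7.77, -65.42, -550.87, -4638.28, -39054.35]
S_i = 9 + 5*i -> [9, 14, 19, 24, 29]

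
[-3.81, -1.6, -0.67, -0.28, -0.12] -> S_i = -3.81*0.42^i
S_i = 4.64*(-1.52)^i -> [4.64, -7.05, 10.72, -16.29, 24.77]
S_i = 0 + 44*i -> [0, 44, 88, 132, 176]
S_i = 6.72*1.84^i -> [6.72, 12.36, 22.75, 41.86, 77.03]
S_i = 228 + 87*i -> [228, 315, 402, 489, 576]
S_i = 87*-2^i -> [87, -174, 348, -696, 1392]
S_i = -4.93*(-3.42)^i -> [-4.93, 16.86, -57.66, 197.21, -674.45]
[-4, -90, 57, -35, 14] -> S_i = Random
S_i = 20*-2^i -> [20, -40, 80, -160, 320]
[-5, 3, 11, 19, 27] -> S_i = -5 + 8*i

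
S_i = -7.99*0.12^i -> [-7.99, -0.96, -0.12, -0.01, -0.0]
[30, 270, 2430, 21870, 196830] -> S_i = 30*9^i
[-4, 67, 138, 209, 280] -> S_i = -4 + 71*i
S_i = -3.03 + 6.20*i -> [-3.03, 3.17, 9.37, 15.57, 21.77]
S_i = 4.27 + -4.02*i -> [4.27, 0.25, -3.77, -7.79, -11.81]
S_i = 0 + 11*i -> [0, 11, 22, 33, 44]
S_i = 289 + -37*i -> [289, 252, 215, 178, 141]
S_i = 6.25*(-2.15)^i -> [6.25, -13.44, 28.89, -62.11, 133.55]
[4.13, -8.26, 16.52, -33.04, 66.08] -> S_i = 4.13*(-2.00)^i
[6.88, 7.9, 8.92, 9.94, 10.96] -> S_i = 6.88 + 1.02*i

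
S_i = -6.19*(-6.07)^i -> [-6.19, 37.57, -228.07, 1384.38, -8403.21]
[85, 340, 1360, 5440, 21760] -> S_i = 85*4^i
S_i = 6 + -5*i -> [6, 1, -4, -9, -14]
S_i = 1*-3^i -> [1, -3, 9, -27, 81]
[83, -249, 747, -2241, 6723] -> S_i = 83*-3^i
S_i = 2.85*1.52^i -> [2.85, 4.33, 6.58, 10.01, 15.21]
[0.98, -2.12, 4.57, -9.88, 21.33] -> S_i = 0.98*(-2.16)^i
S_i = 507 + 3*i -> [507, 510, 513, 516, 519]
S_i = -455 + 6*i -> [-455, -449, -443, -437, -431]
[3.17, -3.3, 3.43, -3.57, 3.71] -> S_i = 3.17*(-1.04)^i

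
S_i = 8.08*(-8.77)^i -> [8.08, -70.86, 621.46, -5450.17, 47798.0]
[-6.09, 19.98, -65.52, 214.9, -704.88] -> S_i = -6.09*(-3.28)^i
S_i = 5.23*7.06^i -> [5.23, 36.92, 260.68, 1840.42, 12993.33]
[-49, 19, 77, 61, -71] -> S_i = Random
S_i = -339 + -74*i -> [-339, -413, -487, -561, -635]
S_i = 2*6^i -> [2, 12, 72, 432, 2592]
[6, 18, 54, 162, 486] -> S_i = 6*3^i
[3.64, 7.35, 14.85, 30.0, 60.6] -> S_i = 3.64*2.02^i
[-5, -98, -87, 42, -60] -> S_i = Random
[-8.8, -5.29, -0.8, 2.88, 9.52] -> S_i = Random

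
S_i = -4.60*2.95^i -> [-4.6, -13.57, -40.03, -118.09, -348.37]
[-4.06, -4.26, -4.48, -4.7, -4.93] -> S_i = -4.06*1.05^i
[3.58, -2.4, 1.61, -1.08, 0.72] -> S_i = 3.58*(-0.67)^i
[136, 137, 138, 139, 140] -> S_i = 136 + 1*i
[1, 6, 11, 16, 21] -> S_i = 1 + 5*i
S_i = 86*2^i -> [86, 172, 344, 688, 1376]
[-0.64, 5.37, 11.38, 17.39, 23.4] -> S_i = -0.64 + 6.01*i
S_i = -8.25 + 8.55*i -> [-8.25, 0.3, 8.85, 17.4, 25.95]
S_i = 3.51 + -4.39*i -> [3.51, -0.88, -5.27, -9.66, -14.05]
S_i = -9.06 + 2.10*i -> [-9.06, -6.96, -4.86, -2.76, -0.66]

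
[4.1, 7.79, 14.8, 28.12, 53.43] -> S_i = 4.10*1.90^i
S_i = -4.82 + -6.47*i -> [-4.82, -11.29, -17.76, -24.23, -30.7]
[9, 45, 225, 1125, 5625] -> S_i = 9*5^i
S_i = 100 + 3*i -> [100, 103, 106, 109, 112]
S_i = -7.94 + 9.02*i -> [-7.94, 1.08, 10.1, 19.12, 28.14]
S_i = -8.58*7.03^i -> [-8.58, -60.32, -424.03, -2980.94, -20956.01]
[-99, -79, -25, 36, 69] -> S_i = Random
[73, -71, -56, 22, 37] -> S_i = Random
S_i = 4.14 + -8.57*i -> [4.14, -4.43, -13.0, -21.57, -30.14]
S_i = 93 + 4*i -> [93, 97, 101, 105, 109]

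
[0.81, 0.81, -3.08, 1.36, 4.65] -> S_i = Random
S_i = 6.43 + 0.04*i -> [6.43, 6.47, 6.51, 6.55, 6.59]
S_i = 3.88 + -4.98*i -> [3.88, -1.1, -6.08, -11.06, -16.04]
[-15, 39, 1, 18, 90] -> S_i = Random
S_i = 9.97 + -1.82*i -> [9.97, 8.15, 6.33, 4.51, 2.69]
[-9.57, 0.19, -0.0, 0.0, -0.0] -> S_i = -9.57*(-0.02)^i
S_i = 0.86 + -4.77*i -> [0.86, -3.91, -8.68, -13.45, -18.22]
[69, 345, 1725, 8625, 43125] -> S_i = 69*5^i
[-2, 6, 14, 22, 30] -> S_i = -2 + 8*i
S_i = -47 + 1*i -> [-47, -46, -45, -44, -43]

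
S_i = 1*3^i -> [1, 3, 9, 27, 81]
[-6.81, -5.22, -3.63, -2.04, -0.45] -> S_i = -6.81 + 1.59*i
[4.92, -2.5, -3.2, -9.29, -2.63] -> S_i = Random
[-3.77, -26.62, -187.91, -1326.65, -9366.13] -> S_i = -3.77*7.06^i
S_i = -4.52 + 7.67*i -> [-4.52, 3.15, 10.82, 18.49, 26.16]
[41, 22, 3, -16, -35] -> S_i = 41 + -19*i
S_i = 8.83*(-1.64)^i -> [8.83, -14.48, 23.75, -38.95, 63.88]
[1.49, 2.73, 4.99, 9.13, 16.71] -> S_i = 1.49*1.83^i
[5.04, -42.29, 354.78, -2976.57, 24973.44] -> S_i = 5.04*(-8.39)^i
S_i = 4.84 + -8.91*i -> [4.84, -4.07, -12.98, -21.89, -30.8]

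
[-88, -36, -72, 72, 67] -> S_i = Random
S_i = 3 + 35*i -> [3, 38, 73, 108, 143]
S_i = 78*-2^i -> [78, -156, 312, -624, 1248]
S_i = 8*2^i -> [8, 16, 32, 64, 128]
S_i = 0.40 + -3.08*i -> [0.4, -2.68, -5.76, -8.84, -11.92]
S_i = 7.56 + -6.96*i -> [7.56, 0.6, -6.36, -13.32, -20.28]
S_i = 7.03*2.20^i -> [7.03, 15.47, 34.03, 74.86, 164.68]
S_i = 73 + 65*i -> [73, 138, 203, 268, 333]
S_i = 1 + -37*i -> [1, -36, -73, -110, -147]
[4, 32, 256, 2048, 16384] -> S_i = 4*8^i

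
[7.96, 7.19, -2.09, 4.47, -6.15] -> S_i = Random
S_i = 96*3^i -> [96, 288, 864, 2592, 7776]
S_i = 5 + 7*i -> [5, 12, 19, 26, 33]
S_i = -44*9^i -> [-44, -396, -3564, -32076, -288684]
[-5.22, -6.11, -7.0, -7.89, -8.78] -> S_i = -5.22 + -0.89*i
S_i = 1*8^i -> [1, 8, 64, 512, 4096]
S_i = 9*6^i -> [9, 54, 324, 1944, 11664]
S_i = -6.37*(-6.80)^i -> [-6.37, 43.32, -294.55, 2002.93, -13619.94]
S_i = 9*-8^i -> [9, -72, 576, -4608, 36864]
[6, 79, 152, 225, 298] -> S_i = 6 + 73*i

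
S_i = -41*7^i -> [-41, -287, -2009, -14063, -98441]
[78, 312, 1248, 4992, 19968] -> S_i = 78*4^i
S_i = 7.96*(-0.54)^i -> [7.96, -4.3, 2.32, -1.25, 0.68]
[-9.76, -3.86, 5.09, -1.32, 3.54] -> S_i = Random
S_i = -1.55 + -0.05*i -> [-1.55, -1.6, -1.65, -1.7, -1.75]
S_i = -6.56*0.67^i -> [-6.56, -4.4, -2.94, -1.97, -1.32]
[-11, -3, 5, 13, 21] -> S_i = -11 + 8*i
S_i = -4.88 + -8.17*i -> [-4.88, -13.05, -21.22, -29.39, -37.56]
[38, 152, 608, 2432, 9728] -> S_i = 38*4^i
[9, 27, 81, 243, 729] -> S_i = 9*3^i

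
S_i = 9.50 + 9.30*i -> [9.5, 18.8, 28.1, 37.4, 46.7]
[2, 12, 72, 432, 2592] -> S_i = 2*6^i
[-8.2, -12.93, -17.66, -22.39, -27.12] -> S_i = -8.20 + -4.73*i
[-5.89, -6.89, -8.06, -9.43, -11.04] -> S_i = -5.89*1.17^i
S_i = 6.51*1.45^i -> [6.51, 9.44, 13.69, 19.85, 28.78]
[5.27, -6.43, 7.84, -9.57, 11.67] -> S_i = 5.27*(-1.22)^i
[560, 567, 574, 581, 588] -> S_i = 560 + 7*i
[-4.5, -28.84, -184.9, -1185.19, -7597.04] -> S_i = -4.50*6.41^i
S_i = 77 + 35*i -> [77, 112, 147, 182, 217]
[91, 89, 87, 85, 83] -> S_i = 91 + -2*i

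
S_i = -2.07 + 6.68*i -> [-2.07, 4.61, 11.29, 17.97, 24.65]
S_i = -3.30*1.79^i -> [-3.3, -5.91, -10.57, -18.93, -33.88]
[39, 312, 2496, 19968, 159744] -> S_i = 39*8^i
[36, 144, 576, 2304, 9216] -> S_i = 36*4^i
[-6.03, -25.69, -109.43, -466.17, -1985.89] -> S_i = -6.03*4.26^i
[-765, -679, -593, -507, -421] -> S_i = -765 + 86*i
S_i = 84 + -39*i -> [84, 45, 6, -33, -72]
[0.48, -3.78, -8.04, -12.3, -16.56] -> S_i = 0.48 + -4.26*i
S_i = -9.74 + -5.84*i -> [-9.74, -15.58, -21.42, -27.26, -33.1]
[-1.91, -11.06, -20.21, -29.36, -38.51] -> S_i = -1.91 + -9.15*i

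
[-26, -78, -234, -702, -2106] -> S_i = -26*3^i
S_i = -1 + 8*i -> [-1, 7, 15, 23, 31]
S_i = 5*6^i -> [5, 30, 180, 1080, 6480]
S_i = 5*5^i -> [5, 25, 125, 625, 3125]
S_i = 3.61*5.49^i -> [3.61, 19.82, 108.81, 597.34, 3279.42]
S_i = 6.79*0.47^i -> [6.79, 3.19, 1.5, 0.7, 0.33]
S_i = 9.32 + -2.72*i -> [9.32, 6.6, 3.88, 1.16, -1.56]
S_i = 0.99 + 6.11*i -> [0.99, 7.1, 13.21, 19.32, 25.43]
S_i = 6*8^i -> [6, 48, 384, 3072, 24576]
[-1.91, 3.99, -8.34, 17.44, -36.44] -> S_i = -1.91*(-2.09)^i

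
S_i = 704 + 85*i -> [704, 789, 874, 959, 1044]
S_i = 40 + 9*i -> [40, 49, 58, 67, 76]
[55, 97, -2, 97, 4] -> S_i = Random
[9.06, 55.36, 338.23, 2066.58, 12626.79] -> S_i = 9.06*6.11^i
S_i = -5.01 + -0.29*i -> [-5.01, -5.3, -5.59, -5.88, -6.17]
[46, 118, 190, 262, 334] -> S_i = 46 + 72*i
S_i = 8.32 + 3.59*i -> [8.32, 11.91, 15.5, 19.09, 22.68]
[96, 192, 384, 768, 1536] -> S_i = 96*2^i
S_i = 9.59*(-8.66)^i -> [9.59, -83.05, 719.21, -6228.34, 53937.42]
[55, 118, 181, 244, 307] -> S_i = 55 + 63*i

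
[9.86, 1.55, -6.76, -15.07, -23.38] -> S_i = 9.86 + -8.31*i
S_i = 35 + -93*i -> [35, -58, -151, -244, -337]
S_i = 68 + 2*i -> [68, 70, 72, 74, 76]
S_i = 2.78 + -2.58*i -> [2.78, 0.2, -2.38, -4.96, -7.54]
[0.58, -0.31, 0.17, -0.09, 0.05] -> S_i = 0.58*(-0.54)^i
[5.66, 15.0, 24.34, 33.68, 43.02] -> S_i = 5.66 + 9.34*i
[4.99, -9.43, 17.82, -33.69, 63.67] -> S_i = 4.99*(-1.89)^i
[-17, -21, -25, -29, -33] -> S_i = -17 + -4*i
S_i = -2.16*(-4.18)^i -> [-2.16, 9.03, -37.74, 157.75, -659.42]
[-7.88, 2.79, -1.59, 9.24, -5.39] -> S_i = Random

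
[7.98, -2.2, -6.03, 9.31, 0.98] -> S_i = Random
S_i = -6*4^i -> [-6, -24, -96, -384, -1536]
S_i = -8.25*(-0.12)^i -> [-8.25, 0.99, -0.12, 0.01, -0.0]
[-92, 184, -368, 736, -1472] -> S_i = -92*-2^i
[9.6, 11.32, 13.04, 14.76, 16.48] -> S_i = 9.60 + 1.72*i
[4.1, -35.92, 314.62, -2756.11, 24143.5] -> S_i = 4.10*(-8.76)^i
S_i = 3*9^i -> [3, 27, 243, 2187, 19683]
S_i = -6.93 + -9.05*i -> [-6.93, -15.98, -25.03, -34.08, -43.13]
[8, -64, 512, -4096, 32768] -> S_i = 8*-8^i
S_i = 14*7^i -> [14, 98, 686, 4802, 33614]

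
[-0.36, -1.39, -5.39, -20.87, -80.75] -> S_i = -0.36*3.87^i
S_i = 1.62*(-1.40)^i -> [1.62, -2.27, 3.18, -4.45, 6.22]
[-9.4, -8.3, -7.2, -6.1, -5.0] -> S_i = -9.40 + 1.10*i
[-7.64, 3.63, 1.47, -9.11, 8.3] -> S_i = Random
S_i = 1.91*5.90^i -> [1.91, 11.27, 66.49, 392.27, 2314.42]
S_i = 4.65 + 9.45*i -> [4.65, 14.1, 23.55, 33.0, 42.45]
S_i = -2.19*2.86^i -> [-2.19, -6.26, -17.91, -51.23, -146.52]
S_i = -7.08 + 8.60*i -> [-7.08, 1.52, 10.12, 18.72, 27.32]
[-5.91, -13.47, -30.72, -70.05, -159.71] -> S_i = -5.91*2.28^i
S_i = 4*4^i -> [4, 16, 64, 256, 1024]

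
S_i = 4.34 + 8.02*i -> [4.34, 12.36, 20.38, 28.4, 36.42]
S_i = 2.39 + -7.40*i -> [2.39, -5.01, -12.41, -19.81, -27.21]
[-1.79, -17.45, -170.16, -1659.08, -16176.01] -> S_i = -1.79*9.75^i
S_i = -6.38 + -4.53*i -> [-6.38, -10.91, -15.44, -19.97, -24.5]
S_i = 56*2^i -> [56, 112, 224, 448, 896]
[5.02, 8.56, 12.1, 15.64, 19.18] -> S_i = 5.02 + 3.54*i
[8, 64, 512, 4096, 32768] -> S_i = 8*8^i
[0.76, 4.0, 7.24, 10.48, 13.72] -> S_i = 0.76 + 3.24*i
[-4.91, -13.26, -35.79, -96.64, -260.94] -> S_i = -4.91*2.70^i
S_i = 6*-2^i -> [6, -12, 24, -48, 96]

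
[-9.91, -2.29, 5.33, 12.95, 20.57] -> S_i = -9.91 + 7.62*i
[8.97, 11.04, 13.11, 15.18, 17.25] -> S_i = 8.97 + 2.07*i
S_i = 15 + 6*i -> [15, 21, 27, 33, 39]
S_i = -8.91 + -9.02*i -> [-8.91, -17.93, -26.95, -35.97, -44.99]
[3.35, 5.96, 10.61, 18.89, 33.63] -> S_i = 3.35*1.78^i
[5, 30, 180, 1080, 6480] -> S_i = 5*6^i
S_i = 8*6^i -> [8, 48, 288, 1728, 10368]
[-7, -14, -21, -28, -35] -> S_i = -7 + -7*i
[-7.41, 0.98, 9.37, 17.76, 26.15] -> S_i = -7.41 + 8.39*i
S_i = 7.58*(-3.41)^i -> [7.58, -25.85, 88.14, -300.56, 1024.91]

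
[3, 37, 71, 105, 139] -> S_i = 3 + 34*i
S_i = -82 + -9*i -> [-82, -91, -100, -109, -118]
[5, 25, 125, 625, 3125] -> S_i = 5*5^i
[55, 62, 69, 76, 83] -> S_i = 55 + 7*i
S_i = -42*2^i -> [-42, -84, -168, -336, -672]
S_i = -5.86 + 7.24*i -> [-5.86, 1.38, 8.62, 15.86, 23.1]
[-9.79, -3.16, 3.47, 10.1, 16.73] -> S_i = -9.79 + 6.63*i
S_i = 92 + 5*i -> [92, 97, 102, 107, 112]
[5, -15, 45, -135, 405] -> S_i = 5*-3^i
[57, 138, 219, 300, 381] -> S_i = 57 + 81*i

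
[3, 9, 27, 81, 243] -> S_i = 3*3^i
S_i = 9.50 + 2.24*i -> [9.5, 11.74, 13.98, 16.22, 18.46]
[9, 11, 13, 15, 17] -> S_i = 9 + 2*i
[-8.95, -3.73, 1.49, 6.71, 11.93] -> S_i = -8.95 + 5.22*i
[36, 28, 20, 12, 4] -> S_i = 36 + -8*i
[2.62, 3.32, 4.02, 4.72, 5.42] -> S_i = 2.62 + 0.70*i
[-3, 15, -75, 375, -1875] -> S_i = -3*-5^i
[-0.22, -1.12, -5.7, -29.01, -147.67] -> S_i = -0.22*5.09^i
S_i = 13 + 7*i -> [13, 20, 27, 34, 41]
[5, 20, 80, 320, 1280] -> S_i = 5*4^i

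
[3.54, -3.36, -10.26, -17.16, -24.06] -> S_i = 3.54 + -6.90*i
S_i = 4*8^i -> [4, 32, 256, 2048, 16384]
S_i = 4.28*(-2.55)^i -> [4.28, -10.91, 27.83, -70.97, 180.97]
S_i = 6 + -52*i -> [6, -46, -98, -150, -202]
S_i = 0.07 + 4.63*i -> [0.07, 4.7, 9.33, 13.96, 18.59]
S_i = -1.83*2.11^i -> [-1.83, -3.86, -8.15, -17.19, -36.27]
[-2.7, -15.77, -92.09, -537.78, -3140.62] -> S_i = -2.70*5.84^i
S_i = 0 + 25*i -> [0, 25, 50, 75, 100]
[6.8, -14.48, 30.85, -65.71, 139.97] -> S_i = 6.80*(-2.13)^i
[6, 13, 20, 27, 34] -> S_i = 6 + 7*i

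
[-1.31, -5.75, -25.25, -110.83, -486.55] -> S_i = -1.31*4.39^i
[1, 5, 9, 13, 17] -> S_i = 1 + 4*i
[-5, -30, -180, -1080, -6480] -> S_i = -5*6^i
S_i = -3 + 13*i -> [-3, 10, 23, 36, 49]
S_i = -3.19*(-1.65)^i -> [-3.19, 5.26, -8.68, 14.33, -23.64]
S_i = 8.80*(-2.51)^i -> [8.8, -22.09, 55.44, -139.16, 349.28]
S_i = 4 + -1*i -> [4, 3, 2, 1, 0]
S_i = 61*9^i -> [61, 549, 4941, 44469, 400221]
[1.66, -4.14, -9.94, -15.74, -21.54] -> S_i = 1.66 + -5.80*i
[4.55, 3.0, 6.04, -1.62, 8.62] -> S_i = Random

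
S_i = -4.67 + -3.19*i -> [-4.67, -7.86, -11.05, -14.24, -17.43]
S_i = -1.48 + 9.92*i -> [-1.48, 8.44, 18.36, 28.28, 38.2]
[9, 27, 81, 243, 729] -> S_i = 9*3^i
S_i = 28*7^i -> [28, 196, 1372, 9604, 67228]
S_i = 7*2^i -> [7, 14, 28, 56, 112]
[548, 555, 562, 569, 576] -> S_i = 548 + 7*i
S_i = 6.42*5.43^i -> [6.42, 34.86, 189.29, 1027.86, 5581.29]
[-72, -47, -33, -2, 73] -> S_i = Random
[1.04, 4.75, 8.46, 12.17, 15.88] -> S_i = 1.04 + 3.71*i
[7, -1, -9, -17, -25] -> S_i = 7 + -8*i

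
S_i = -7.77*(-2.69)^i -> [-7.77, 20.9, -56.22, 151.24, -406.85]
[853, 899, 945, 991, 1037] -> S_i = 853 + 46*i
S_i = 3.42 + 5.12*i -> [3.42, 8.54, 13.66, 18.78, 23.9]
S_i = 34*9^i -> [34, 306, 2754, 24786, 223074]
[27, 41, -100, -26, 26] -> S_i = Random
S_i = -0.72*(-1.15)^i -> [-0.72, 0.83, -0.95, 1.1, -1.26]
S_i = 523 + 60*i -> [523, 583, 643, 703, 763]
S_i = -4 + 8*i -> [-4, 4, 12, 20, 28]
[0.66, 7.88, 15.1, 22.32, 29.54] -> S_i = 0.66 + 7.22*i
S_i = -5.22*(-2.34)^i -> [-5.22, 12.21, -28.58, 66.88, -156.51]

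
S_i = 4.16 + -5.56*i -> [4.16, -1.4, -6.96, -12.52, -18.08]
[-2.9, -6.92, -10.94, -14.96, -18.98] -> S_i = -2.90 + -4.02*i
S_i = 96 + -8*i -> [96, 88, 80, 72, 64]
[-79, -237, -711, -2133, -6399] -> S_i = -79*3^i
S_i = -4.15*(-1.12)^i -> [-4.15, 4.65, -5.21, 5.83, -6.53]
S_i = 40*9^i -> [40, 360, 3240, 29160, 262440]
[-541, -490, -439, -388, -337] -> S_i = -541 + 51*i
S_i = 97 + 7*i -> [97, 104, 111, 118, 125]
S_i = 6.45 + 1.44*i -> [6.45, 7.89, 9.33, 10.77, 12.21]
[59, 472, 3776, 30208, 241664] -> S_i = 59*8^i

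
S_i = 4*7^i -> [4, 28, 196, 1372, 9604]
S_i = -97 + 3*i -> [-97, -94, -91, -88, -85]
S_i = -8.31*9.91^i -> [-8.31, -82.35, -816.11, -8087.64, -80148.54]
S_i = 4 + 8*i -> [4, 12, 20, 28, 36]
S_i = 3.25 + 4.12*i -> [3.25, 7.37, 11.49, 15.61, 19.73]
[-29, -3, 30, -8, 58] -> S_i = Random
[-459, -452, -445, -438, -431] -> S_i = -459 + 7*i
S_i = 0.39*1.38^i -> [0.39, 0.54, 0.74, 1.02, 1.41]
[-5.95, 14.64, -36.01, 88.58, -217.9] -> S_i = -5.95*(-2.46)^i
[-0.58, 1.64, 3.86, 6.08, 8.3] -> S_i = -0.58 + 2.22*i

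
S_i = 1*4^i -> [1, 4, 16, 64, 256]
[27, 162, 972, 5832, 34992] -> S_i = 27*6^i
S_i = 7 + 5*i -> [7, 12, 17, 22, 27]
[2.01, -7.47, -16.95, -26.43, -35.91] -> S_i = 2.01 + -9.48*i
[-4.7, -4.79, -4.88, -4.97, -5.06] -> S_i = -4.70 + -0.09*i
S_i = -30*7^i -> [-30, -210, -1470, -10290, -72030]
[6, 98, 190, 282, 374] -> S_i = 6 + 92*i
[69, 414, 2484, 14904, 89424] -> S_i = 69*6^i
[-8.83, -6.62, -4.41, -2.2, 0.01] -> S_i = -8.83 + 2.21*i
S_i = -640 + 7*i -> [-640, -633, -626, -619, -612]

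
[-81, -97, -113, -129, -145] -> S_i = -81 + -16*i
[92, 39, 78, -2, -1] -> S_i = Random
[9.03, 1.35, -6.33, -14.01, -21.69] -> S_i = 9.03 + -7.68*i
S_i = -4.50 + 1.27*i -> [-4.5, -3.23, -1.96, -0.69, 0.58]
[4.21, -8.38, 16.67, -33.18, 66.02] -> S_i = 4.21*(-1.99)^i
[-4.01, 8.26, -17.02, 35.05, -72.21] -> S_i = -4.01*(-2.06)^i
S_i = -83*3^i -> [-83, -249, -747, -2241, -6723]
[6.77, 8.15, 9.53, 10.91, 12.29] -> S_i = 6.77 + 1.38*i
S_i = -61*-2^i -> [-61, 122, -244, 488, -976]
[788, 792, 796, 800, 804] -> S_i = 788 + 4*i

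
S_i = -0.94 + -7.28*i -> [-0.94, -8.22, -15.5, -22.78, -30.06]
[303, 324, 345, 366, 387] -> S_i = 303 + 21*i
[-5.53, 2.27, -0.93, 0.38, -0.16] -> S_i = -5.53*(-0.41)^i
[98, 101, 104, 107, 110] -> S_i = 98 + 3*i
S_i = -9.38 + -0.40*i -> [-9.38, -9.78, -10.18, -10.58, -10.98]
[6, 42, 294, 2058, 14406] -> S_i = 6*7^i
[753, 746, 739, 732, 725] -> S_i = 753 + -7*i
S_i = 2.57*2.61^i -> [2.57, 6.71, 17.51, 45.69, 119.26]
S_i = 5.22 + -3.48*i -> [5.22, 1.74, -1.74, -5.22, -8.7]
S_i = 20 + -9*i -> [20, 11, 2, -7, -16]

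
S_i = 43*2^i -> [43, 86, 172, 344, 688]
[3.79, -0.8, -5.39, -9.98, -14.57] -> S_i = 3.79 + -4.59*i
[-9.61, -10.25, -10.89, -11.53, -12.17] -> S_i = -9.61 + -0.64*i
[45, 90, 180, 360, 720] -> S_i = 45*2^i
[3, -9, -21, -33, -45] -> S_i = 3 + -12*i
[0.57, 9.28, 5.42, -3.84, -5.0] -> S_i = Random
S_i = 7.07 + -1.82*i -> [7.07, 5.25, 3.43, 1.61, -0.21]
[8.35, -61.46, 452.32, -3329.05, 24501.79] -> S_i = 8.35*(-7.36)^i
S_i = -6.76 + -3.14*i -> [-6.76, -9.9, -13.04, -16.18, -19.32]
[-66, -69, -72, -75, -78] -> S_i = -66 + -3*i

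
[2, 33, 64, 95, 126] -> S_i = 2 + 31*i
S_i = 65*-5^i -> [65, -325, 1625, -8125, 40625]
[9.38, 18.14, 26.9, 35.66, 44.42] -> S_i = 9.38 + 8.76*i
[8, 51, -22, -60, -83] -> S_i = Random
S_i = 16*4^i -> [16, 64, 256, 1024, 4096]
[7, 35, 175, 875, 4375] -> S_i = 7*5^i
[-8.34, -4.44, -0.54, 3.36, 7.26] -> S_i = -8.34 + 3.90*i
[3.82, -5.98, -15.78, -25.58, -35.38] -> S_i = 3.82 + -9.80*i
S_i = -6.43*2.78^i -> [-6.43, -17.88, -49.69, -138.15, -384.05]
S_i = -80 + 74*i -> [-80, -6, 68, 142, 216]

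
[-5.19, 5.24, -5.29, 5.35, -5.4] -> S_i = -5.19*(-1.01)^i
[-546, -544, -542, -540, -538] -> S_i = -546 + 2*i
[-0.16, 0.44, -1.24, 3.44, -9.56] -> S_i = -0.16*(-2.78)^i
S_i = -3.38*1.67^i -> [-3.38, -5.64, -9.43, -15.74, -26.29]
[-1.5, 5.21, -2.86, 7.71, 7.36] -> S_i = Random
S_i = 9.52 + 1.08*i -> [9.52, 10.6, 11.68, 12.76, 13.84]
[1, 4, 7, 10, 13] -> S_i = 1 + 3*i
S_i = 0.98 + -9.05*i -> [0.98, -8.07, -17.12, -26.17, -35.22]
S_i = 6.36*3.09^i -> [6.36, 19.65, 60.73, 187.64, 579.82]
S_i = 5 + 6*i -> [5, 11, 17, 23, 29]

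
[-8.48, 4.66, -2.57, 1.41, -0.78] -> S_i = -8.48*(-0.55)^i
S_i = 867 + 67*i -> [867, 934, 1001, 1068, 1135]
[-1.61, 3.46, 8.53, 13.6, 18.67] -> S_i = -1.61 + 5.07*i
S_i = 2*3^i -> [2, 6, 18, 54, 162]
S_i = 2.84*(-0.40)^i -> [2.84, -1.14, 0.45, -0.18, 0.07]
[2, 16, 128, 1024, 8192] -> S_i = 2*8^i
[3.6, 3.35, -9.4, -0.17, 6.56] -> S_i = Random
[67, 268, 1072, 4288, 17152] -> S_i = 67*4^i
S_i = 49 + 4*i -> [49, 53, 57, 61, 65]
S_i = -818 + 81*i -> [-818, -737, -656, -575, -494]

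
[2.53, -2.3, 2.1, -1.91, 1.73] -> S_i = 2.53*(-0.91)^i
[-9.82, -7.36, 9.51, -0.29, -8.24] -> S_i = Random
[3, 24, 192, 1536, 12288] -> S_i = 3*8^i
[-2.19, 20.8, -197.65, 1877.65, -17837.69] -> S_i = -2.19*(-9.50)^i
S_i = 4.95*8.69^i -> [4.95, 43.02, 373.8, 3248.36, 28228.27]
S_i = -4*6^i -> [-4, -24, -144, -864, -5184]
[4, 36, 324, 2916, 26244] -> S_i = 4*9^i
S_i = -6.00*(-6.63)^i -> [-6.0, 39.78, -263.74, 1748.61, -11593.25]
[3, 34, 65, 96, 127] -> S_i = 3 + 31*i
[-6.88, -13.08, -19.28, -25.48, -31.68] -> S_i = -6.88 + -6.20*i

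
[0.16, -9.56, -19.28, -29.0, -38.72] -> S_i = 0.16 + -9.72*i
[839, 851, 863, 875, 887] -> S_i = 839 + 12*i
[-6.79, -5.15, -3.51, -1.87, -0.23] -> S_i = -6.79 + 1.64*i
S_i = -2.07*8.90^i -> [-2.07, -18.42, -163.96, -1459.29, -12987.64]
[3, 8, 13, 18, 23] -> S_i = 3 + 5*i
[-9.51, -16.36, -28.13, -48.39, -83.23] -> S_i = -9.51*1.72^i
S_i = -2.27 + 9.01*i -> [-2.27, 6.74, 15.75, 24.76, 33.77]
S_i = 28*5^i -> [28, 140, 700, 3500, 17500]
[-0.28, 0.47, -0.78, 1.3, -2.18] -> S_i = -0.28*(-1.67)^i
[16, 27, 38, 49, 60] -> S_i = 16 + 11*i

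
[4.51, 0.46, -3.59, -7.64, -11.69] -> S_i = 4.51 + -4.05*i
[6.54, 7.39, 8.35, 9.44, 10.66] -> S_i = 6.54*1.13^i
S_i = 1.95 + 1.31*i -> [1.95, 3.26, 4.57, 5.88, 7.19]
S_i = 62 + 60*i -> [62, 122, 182, 242, 302]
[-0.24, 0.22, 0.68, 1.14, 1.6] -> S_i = -0.24 + 0.46*i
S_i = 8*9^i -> [8, 72, 648, 5832, 52488]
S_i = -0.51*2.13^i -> [-0.51, -1.09, -2.31, -4.93, -10.5]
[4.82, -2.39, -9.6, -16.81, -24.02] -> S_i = 4.82 + -7.21*i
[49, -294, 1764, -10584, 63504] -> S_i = 49*-6^i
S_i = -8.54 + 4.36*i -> [-8.54, -4.18, 0.18, 4.54, 8.9]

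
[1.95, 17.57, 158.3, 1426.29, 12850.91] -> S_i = 1.95*9.01^i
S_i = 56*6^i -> [56, 336, 2016, 12096, 72576]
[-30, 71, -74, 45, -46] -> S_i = Random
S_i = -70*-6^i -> [-70, 420, -2520, 15120, -90720]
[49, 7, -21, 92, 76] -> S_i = Random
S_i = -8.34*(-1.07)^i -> [-8.34, 8.92, -9.55, 10.22, -10.93]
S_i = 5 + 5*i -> [5, 10, 15, 20, 25]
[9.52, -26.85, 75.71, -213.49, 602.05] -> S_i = 9.52*(-2.82)^i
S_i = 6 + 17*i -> [6, 23, 40, 57, 74]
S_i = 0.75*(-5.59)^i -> [0.75, -4.19, 23.44, -131.01, 732.33]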